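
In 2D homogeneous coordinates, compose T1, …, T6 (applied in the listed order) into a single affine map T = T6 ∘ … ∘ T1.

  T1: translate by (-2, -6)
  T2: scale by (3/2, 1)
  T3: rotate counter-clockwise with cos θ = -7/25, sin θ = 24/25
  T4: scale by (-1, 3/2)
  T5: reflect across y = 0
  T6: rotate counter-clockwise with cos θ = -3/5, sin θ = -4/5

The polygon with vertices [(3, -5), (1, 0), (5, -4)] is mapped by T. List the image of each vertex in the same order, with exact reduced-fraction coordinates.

image vertices: (33/50, 609/50), (171/50, 129/25), (-177/50, 327/25)

T1 translate by (-2, -6): (3, -5) → (1, -11); (1, 0) → (-1, -6); (5, -4) → (3, -10)
T2 scale by (3/2, 1): (1, -11) → (3/2, -11); (-1, -6) → (-3/2, -6); (3, -10) → (9/2, -10)
T3 rotate counter-clockwise with cos θ = -7/25, sin θ = 24/25: (3/2, -11) → (507/50, 113/25); (-3/2, -6) → (309/50, 6/25); (9/2, -10) → (417/50, 178/25)
T4 scale by (-1, 3/2): (507/50, 113/25) → (-507/50, 339/50); (309/50, 6/25) → (-309/50, 9/25); (417/50, 178/25) → (-417/50, 267/25)
T5 reflect across y = 0: (-507/50, 339/50) → (-507/50, -339/50); (-309/50, 9/25) → (-309/50, -9/25); (-417/50, 267/25) → (-417/50, -267/25)
T6 rotate counter-clockwise with cos θ = -3/5, sin θ = -4/5: (-507/50, -339/50) → (33/50, 609/50); (-309/50, -9/25) → (171/50, 129/25); (-417/50, -267/25) → (-177/50, 327/25)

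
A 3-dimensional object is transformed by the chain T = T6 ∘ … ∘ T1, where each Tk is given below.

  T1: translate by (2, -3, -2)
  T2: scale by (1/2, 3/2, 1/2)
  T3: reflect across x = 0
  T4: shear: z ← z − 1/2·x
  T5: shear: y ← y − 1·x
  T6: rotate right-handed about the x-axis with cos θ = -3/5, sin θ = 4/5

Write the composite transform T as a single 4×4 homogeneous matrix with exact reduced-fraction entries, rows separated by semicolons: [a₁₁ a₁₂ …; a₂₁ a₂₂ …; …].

T = [-1/2 0 0 -1; -1/2 -9/10 -2/5 5/2; 1/4 6/5 -3/10 -5/2; 0 0 0 1]

T1 = [1 0 0 2; 0 1 0 -3; 0 0 1 -2; 0 0 0 1]
T2·T1 = [1/2 0 0 1; 0 3/2 0 -9/2; 0 0 1/2 -1; 0 0 0 1]
T3·…·T1 = [-1/2 0 0 -1; 0 3/2 0 -9/2; 0 0 1/2 -1; 0 0 0 1]
T4·…·T1 = [-1/2 0 0 -1; 0 3/2 0 -9/2; 1/4 0 1/2 -1/2; 0 0 0 1]
T5·…·T1 = [-1/2 0 0 -1; 1/2 3/2 0 -7/2; 1/4 0 1/2 -1/2; 0 0 0 1]
T6·…·T1 = [-1/2 0 0 -1; -1/2 -9/10 -2/5 5/2; 1/4 6/5 -3/10 -5/2; 0 0 0 1]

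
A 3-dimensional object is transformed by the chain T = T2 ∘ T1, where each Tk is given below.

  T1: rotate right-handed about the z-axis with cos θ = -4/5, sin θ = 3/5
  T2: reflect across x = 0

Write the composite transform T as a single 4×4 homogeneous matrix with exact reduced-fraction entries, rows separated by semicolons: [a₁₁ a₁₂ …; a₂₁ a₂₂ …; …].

T = [4/5 3/5 0 0; 3/5 -4/5 0 0; 0 0 1 0; 0 0 0 1]

T1 = [-4/5 -3/5 0 0; 3/5 -4/5 0 0; 0 0 1 0; 0 0 0 1]
T2·T1 = [4/5 3/5 0 0; 3/5 -4/5 0 0; 0 0 1 0; 0 0 0 1]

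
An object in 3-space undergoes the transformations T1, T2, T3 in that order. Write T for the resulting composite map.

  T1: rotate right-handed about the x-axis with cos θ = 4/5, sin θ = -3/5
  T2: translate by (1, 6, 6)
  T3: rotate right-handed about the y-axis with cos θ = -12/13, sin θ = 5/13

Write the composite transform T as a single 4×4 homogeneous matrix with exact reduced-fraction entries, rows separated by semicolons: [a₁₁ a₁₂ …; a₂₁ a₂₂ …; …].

T1 = [1 0 0 0; 0 4/5 3/5 0; 0 -3/5 4/5 0; 0 0 0 1]
T2·T1 = [1 0 0 1; 0 4/5 3/5 6; 0 -3/5 4/5 6; 0 0 0 1]
T3·…·T1 = [-12/13 -3/13 4/13 18/13; 0 4/5 3/5 6; -5/13 36/65 -48/65 -77/13; 0 0 0 1]

T = [-12/13 -3/13 4/13 18/13; 0 4/5 3/5 6; -5/13 36/65 -48/65 -77/13; 0 0 0 1]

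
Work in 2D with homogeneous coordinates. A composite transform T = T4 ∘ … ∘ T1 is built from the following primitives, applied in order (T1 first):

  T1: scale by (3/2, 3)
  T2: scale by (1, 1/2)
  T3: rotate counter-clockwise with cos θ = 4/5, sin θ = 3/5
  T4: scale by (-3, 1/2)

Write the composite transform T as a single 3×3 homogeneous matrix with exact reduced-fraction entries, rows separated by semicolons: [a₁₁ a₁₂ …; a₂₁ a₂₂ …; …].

T = [-18/5 27/10 0; 9/20 3/5 0; 0 0 1]

T1 = [3/2 0 0; 0 3 0; 0 0 1]
T2·T1 = [3/2 0 0; 0 3/2 0; 0 0 1]
T3·…·T1 = [6/5 -9/10 0; 9/10 6/5 0; 0 0 1]
T4·…·T1 = [-18/5 27/10 0; 9/20 3/5 0; 0 0 1]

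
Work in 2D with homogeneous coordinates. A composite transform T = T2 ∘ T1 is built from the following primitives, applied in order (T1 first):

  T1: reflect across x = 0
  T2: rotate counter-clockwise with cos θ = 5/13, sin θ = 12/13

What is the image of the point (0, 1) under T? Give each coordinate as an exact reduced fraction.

T1 reflect across x = 0: (0, 1) → (0, 1)
T2 rotate counter-clockwise with cos θ = 5/13, sin θ = 12/13: (0, 1) → (-12/13, 5/13)

T(p) = (-12/13, 5/13)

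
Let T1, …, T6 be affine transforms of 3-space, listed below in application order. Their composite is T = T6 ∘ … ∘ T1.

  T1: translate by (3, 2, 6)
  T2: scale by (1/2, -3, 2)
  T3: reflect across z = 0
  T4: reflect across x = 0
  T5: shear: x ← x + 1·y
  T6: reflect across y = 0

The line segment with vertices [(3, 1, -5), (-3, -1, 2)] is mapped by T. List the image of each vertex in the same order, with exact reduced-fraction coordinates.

T1 translate by (3, 2, 6): (3, 1, -5) → (6, 3, 1); (-3, -1, 2) → (0, 1, 8)
T2 scale by (1/2, -3, 2): (6, 3, 1) → (3, -9, 2); (0, 1, 8) → (0, -3, 16)
T3 reflect across z = 0: (3, -9, 2) → (3, -9, -2); (0, -3, 16) → (0, -3, -16)
T4 reflect across x = 0: (3, -9, -2) → (-3, -9, -2); (0, -3, -16) → (0, -3, -16)
T5 shear: x ← x + 1·y: (-3, -9, -2) → (-12, -9, -2); (0, -3, -16) → (-3, -3, -16)
T6 reflect across y = 0: (-12, -9, -2) → (-12, 9, -2); (-3, -3, -16) → (-3, 3, -16)

image vertices: (-12, 9, -2), (-3, 3, -16)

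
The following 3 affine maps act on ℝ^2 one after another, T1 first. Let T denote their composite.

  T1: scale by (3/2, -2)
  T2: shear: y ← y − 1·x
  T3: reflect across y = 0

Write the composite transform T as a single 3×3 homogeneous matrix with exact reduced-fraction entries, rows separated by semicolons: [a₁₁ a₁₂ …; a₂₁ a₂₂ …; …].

T1 = [3/2 0 0; 0 -2 0; 0 0 1]
T2·T1 = [3/2 0 0; -3/2 -2 0; 0 0 1]
T3·…·T1 = [3/2 0 0; 3/2 2 0; 0 0 1]

T = [3/2 0 0; 3/2 2 0; 0 0 1]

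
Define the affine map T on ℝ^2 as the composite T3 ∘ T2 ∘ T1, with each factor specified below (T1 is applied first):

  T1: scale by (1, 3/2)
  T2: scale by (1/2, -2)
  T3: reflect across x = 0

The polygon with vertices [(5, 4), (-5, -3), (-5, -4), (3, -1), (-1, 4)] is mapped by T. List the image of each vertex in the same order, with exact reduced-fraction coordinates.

T1 scale by (1, 3/2): (5, 4) → (5, 6); (-5, -3) → (-5, -9/2); (-5, -4) → (-5, -6); (3, -1) → (3, -3/2); (-1, 4) → (-1, 6)
T2 scale by (1/2, -2): (5, 6) → (5/2, -12); (-5, -9/2) → (-5/2, 9); (-5, -6) → (-5/2, 12); (3, -3/2) → (3/2, 3); (-1, 6) → (-1/2, -12)
T3 reflect across x = 0: (5/2, -12) → (-5/2, -12); (-5/2, 9) → (5/2, 9); (-5/2, 12) → (5/2, 12); (3/2, 3) → (-3/2, 3); (-1/2, -12) → (1/2, -12)

image vertices: (-5/2, -12), (5/2, 9), (5/2, 12), (-3/2, 3), (1/2, -12)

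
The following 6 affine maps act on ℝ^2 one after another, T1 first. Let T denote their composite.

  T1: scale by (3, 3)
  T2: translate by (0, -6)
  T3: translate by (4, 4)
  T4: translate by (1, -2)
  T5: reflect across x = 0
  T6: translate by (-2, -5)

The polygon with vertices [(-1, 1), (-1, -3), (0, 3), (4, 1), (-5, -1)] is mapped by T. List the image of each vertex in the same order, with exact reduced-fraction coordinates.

T1 scale by (3, 3): (-1, 1) → (-3, 3); (-1, -3) → (-3, -9); (0, 3) → (0, 9); (4, 1) → (12, 3); (-5, -1) → (-15, -3)
T2 translate by (0, -6): (-3, 3) → (-3, -3); (-3, -9) → (-3, -15); (0, 9) → (0, 3); (12, 3) → (12, -3); (-15, -3) → (-15, -9)
T3 translate by (4, 4): (-3, -3) → (1, 1); (-3, -15) → (1, -11); (0, 3) → (4, 7); (12, -3) → (16, 1); (-15, -9) → (-11, -5)
T4 translate by (1, -2): (1, 1) → (2, -1); (1, -11) → (2, -13); (4, 7) → (5, 5); (16, 1) → (17, -1); (-11, -5) → (-10, -7)
T5 reflect across x = 0: (2, -1) → (-2, -1); (2, -13) → (-2, -13); (5, 5) → (-5, 5); (17, -1) → (-17, -1); (-10, -7) → (10, -7)
T6 translate by (-2, -5): (-2, -1) → (-4, -6); (-2, -13) → (-4, -18); (-5, 5) → (-7, 0); (-17, -1) → (-19, -6); (10, -7) → (8, -12)

image vertices: (-4, -6), (-4, -18), (-7, 0), (-19, -6), (8, -12)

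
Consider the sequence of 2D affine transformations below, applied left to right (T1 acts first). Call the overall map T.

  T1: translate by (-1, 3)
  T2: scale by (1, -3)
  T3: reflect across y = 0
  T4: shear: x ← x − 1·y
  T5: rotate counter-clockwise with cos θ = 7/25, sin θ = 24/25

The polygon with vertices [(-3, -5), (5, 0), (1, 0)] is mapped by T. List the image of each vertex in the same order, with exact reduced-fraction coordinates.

T1 translate by (-1, 3): (-3, -5) → (-4, -2); (5, 0) → (4, 3); (1, 0) → (0, 3)
T2 scale by (1, -3): (-4, -2) → (-4, 6); (4, 3) → (4, -9); (0, 3) → (0, -9)
T3 reflect across y = 0: (-4, 6) → (-4, -6); (4, -9) → (4, 9); (0, -9) → (0, 9)
T4 shear: x ← x − 1·y: (-4, -6) → (2, -6); (4, 9) → (-5, 9); (0, 9) → (-9, 9)
T5 rotate counter-clockwise with cos θ = 7/25, sin θ = 24/25: (2, -6) → (158/25, 6/25); (-5, 9) → (-251/25, -57/25); (-9, 9) → (-279/25, -153/25)

image vertices: (158/25, 6/25), (-251/25, -57/25), (-279/25, -153/25)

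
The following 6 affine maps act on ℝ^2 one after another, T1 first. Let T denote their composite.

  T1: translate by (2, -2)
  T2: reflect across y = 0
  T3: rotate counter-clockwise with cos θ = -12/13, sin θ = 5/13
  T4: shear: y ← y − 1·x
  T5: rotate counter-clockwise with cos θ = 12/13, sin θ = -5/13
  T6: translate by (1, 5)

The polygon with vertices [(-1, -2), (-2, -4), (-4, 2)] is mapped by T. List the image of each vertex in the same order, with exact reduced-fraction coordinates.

image vertices: (-270/169, 873/169), (-401/169, 491/169), (287/169, 317/169)

T1 translate by (2, -2): (-1, -2) → (1, -4); (-2, -4) → (0, -6); (-4, 2) → (-2, 0)
T2 reflect across y = 0: (1, -4) → (1, 4); (0, -6) → (0, 6); (-2, 0) → (-2, 0)
T3 rotate counter-clockwise with cos θ = -12/13, sin θ = 5/13: (1, 4) → (-32/13, -43/13); (0, 6) → (-30/13, -72/13); (-2, 0) → (24/13, -10/13)
T4 shear: y ← y − 1·x: (-32/13, -43/13) → (-32/13, -11/13); (-30/13, -72/13) → (-30/13, -42/13); (24/13, -10/13) → (24/13, -34/13)
T5 rotate counter-clockwise with cos θ = 12/13, sin θ = -5/13: (-32/13, -11/13) → (-439/169, 28/169); (-30/13, -42/13) → (-570/169, -354/169); (24/13, -34/13) → (118/169, -528/169)
T6 translate by (1, 5): (-439/169, 28/169) → (-270/169, 873/169); (-570/169, -354/169) → (-401/169, 491/169); (118/169, -528/169) → (287/169, 317/169)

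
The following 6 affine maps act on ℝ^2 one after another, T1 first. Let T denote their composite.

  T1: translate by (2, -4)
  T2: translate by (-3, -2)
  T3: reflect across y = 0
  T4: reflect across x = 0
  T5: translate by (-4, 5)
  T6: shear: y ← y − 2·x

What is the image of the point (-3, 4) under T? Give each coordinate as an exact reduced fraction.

T1 translate by (2, -4): (-3, 4) → (-1, 0)
T2 translate by (-3, -2): (-1, 0) → (-4, -2)
T3 reflect across y = 0: (-4, -2) → (-4, 2)
T4 reflect across x = 0: (-4, 2) → (4, 2)
T5 translate by (-4, 5): (4, 2) → (0, 7)
T6 shear: y ← y − 2·x: (0, 7) → (0, 7)

T(p) = (0, 7)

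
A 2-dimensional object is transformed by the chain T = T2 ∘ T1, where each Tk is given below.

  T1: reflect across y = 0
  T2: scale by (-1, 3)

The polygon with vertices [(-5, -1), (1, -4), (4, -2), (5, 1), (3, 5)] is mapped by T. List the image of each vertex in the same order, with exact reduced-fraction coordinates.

T1 reflect across y = 0: (-5, -1) → (-5, 1); (1, -4) → (1, 4); (4, -2) → (4, 2); (5, 1) → (5, -1); (3, 5) → (3, -5)
T2 scale by (-1, 3): (-5, 1) → (5, 3); (1, 4) → (-1, 12); (4, 2) → (-4, 6); (5, -1) → (-5, -3); (3, -5) → (-3, -15)

image vertices: (5, 3), (-1, 12), (-4, 6), (-5, -3), (-3, -15)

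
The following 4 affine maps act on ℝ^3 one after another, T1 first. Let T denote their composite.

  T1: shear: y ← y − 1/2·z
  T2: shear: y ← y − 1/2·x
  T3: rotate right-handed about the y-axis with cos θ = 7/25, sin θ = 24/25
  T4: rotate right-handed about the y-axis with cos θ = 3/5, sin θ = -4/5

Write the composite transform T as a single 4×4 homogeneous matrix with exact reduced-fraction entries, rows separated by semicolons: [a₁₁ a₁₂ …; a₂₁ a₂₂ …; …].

T = [117/125 0 44/125 0; -1/2 1 -1/2 0; -44/125 0 117/125 0; 0 0 0 1]

T1 = [1 0 0 0; 0 1 -1/2 0; 0 0 1 0; 0 0 0 1]
T2·T1 = [1 0 0 0; -1/2 1 -1/2 0; 0 0 1 0; 0 0 0 1]
T3·…·T1 = [7/25 0 24/25 0; -1/2 1 -1/2 0; -24/25 0 7/25 0; 0 0 0 1]
T4·…·T1 = [117/125 0 44/125 0; -1/2 1 -1/2 0; -44/125 0 117/125 0; 0 0 0 1]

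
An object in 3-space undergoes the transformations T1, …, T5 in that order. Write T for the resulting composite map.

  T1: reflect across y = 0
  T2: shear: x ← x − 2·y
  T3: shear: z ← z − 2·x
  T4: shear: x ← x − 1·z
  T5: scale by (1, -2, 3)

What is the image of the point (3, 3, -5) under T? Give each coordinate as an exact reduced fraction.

T1 reflect across y = 0: (3, 3, -5) → (3, -3, -5)
T2 shear: x ← x − 2·y: (3, -3, -5) → (9, -3, -5)
T3 shear: z ← z − 2·x: (9, -3, -5) → (9, -3, -23)
T4 shear: x ← x − 1·z: (9, -3, -23) → (32, -3, -23)
T5 scale by (1, -2, 3): (32, -3, -23) → (32, 6, -69)

T(p) = (32, 6, -69)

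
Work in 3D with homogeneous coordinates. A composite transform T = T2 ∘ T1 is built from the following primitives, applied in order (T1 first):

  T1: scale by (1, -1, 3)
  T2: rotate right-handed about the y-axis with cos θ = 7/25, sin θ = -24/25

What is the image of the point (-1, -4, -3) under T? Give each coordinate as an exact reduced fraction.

T1 scale by (1, -1, 3): (-1, -4, -3) → (-1, 4, -9)
T2 rotate right-handed about the y-axis with cos θ = 7/25, sin θ = -24/25: (-1, 4, -9) → (209/25, 4, -87/25)

T(p) = (209/25, 4, -87/25)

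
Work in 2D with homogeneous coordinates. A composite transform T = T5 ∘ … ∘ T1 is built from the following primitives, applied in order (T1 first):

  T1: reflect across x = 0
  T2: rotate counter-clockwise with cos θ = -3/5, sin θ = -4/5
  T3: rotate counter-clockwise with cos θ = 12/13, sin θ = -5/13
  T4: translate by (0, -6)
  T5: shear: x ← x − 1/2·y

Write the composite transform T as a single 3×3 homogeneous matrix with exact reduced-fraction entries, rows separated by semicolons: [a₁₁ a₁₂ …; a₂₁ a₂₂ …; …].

T = [79/130 61/65 3; 33/65 -56/65 -6; 0 0 1]

T1 = [-1 0 0; 0 1 0; 0 0 1]
T2·T1 = [3/5 4/5 0; 4/5 -3/5 0; 0 0 1]
T3·…·T1 = [56/65 33/65 0; 33/65 -56/65 0; 0 0 1]
T4·…·T1 = [56/65 33/65 0; 33/65 -56/65 -6; 0 0 1]
T5·…·T1 = [79/130 61/65 3; 33/65 -56/65 -6; 0 0 1]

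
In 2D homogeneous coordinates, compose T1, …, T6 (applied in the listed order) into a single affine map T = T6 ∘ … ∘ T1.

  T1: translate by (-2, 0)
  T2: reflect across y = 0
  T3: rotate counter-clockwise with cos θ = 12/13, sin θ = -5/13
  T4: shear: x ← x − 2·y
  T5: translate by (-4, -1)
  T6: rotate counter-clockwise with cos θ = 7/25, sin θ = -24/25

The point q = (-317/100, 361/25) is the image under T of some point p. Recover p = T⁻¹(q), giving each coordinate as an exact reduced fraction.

T1 = [1 0 -2; 0 1 0; 0 0 1]
T2·T1 = [1 0 -2; 0 -1 0; 0 0 1]
T3·…·T1 = [12/13 -5/13 -24/13; -5/13 -12/13 10/13; 0 0 1]
T4·…·T1 = [22/13 19/13 -44/13; -5/13 -12/13 10/13; 0 0 1]
T5·…·T1 = [22/13 19/13 -96/13; -5/13 -12/13 -3/13; 0 0 1]
T6·…·T1 = [34/325 -31/65 -744/325; -563/325 -108/65 2283/325; 0 0 1]
det M = -1; M⁻¹ = [108/65 -31/65 93/13; -563/325 -34/325 -42/13; 0 0 1]
M⁻¹ · (-317/100, 361/25)ᵀ = (-5, 3/4)ᵀ

p = (-5, 3/4)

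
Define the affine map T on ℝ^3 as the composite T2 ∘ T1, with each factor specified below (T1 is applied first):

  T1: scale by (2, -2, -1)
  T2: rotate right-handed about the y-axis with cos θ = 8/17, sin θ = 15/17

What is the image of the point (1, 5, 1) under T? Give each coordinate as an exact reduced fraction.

T1 scale by (2, -2, -1): (1, 5, 1) → (2, -10, -1)
T2 rotate right-handed about the y-axis with cos θ = 8/17, sin θ = 15/17: (2, -10, -1) → (1/17, -10, -38/17)

T(p) = (1/17, -10, -38/17)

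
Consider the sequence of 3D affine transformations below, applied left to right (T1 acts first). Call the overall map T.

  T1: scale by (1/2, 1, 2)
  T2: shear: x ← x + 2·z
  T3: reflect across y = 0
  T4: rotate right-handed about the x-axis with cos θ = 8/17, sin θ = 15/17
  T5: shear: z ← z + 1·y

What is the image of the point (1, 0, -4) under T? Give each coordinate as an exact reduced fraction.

T(p) = (-31/2, 120/17, 56/17)

T1 scale by (1/2, 1, 2): (1, 0, -4) → (1/2, 0, -8)
T2 shear: x ← x + 2·z: (1/2, 0, -8) → (-31/2, 0, -8)
T3 reflect across y = 0: (-31/2, 0, -8) → (-31/2, 0, -8)
T4 rotate right-handed about the x-axis with cos θ = 8/17, sin θ = 15/17: (-31/2, 0, -8) → (-31/2, 120/17, -64/17)
T5 shear: z ← z + 1·y: (-31/2, 120/17, -64/17) → (-31/2, 120/17, 56/17)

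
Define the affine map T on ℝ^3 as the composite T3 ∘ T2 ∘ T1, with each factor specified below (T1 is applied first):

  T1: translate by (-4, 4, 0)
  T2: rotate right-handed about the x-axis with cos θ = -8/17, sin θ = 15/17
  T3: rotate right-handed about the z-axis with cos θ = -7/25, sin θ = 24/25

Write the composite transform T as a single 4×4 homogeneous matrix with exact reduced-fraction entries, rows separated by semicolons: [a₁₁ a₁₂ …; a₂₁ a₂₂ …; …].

T = [-7/25 192/425 72/85 1244/425; 24/25 56/425 21/85 -1408/425; 0 15/17 -8/17 60/17; 0 0 0 1]

T1 = [1 0 0 -4; 0 1 0 4; 0 0 1 0; 0 0 0 1]
T2·T1 = [1 0 0 -4; 0 -8/17 -15/17 -32/17; 0 15/17 -8/17 60/17; 0 0 0 1]
T3·…·T1 = [-7/25 192/425 72/85 1244/425; 24/25 56/425 21/85 -1408/425; 0 15/17 -8/17 60/17; 0 0 0 1]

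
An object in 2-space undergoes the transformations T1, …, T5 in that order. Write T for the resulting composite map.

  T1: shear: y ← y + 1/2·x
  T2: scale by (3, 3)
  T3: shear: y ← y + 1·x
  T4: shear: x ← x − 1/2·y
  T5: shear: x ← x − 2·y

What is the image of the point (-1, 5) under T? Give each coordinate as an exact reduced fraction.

T(p) = (-117/4, 21/2)

T1 shear: y ← y + 1/2·x: (-1, 5) → (-1, 9/2)
T2 scale by (3, 3): (-1, 9/2) → (-3, 27/2)
T3 shear: y ← y + 1·x: (-3, 27/2) → (-3, 21/2)
T4 shear: x ← x − 1/2·y: (-3, 21/2) → (-33/4, 21/2)
T5 shear: x ← x − 2·y: (-33/4, 21/2) → (-117/4, 21/2)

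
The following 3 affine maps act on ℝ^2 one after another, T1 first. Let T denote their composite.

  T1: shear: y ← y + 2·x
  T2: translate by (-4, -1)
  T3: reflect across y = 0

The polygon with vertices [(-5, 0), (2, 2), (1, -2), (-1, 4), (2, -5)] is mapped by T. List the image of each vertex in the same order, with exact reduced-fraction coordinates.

image vertices: (-9, 11), (-2, -5), (-3, 1), (-5, -1), (-2, 2)

T1 shear: y ← y + 2·x: (-5, 0) → (-5, -10); (2, 2) → (2, 6); (1, -2) → (1, 0); (-1, 4) → (-1, 2); (2, -5) → (2, -1)
T2 translate by (-4, -1): (-5, -10) → (-9, -11); (2, 6) → (-2, 5); (1, 0) → (-3, -1); (-1, 2) → (-5, 1); (2, -1) → (-2, -2)
T3 reflect across y = 0: (-9, -11) → (-9, 11); (-2, 5) → (-2, -5); (-3, -1) → (-3, 1); (-5, 1) → (-5, -1); (-2, -2) → (-2, 2)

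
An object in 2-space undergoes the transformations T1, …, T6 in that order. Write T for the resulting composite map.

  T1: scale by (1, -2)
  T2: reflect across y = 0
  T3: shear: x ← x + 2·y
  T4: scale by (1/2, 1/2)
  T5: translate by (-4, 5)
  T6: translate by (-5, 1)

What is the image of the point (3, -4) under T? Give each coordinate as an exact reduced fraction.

T1 scale by (1, -2): (3, -4) → (3, 8)
T2 reflect across y = 0: (3, 8) → (3, -8)
T3 shear: x ← x + 2·y: (3, -8) → (-13, -8)
T4 scale by (1/2, 1/2): (-13, -8) → (-13/2, -4)
T5 translate by (-4, 5): (-13/2, -4) → (-21/2, 1)
T6 translate by (-5, 1): (-21/2, 1) → (-31/2, 2)

T(p) = (-31/2, 2)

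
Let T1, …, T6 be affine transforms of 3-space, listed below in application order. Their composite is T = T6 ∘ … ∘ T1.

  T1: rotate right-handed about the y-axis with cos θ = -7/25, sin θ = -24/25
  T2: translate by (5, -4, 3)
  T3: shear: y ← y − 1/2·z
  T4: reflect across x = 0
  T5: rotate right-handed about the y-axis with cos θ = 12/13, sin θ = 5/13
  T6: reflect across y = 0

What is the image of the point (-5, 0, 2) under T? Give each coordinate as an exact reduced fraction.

T(p) = (-1639/325, 141/50, -148/325)

T1 rotate right-handed about the y-axis with cos θ = -7/25, sin θ = -24/25: (-5, 0, 2) → (-13/25, 0, -134/25)
T2 translate by (5, -4, 3): (-13/25, 0, -134/25) → (112/25, -4, -59/25)
T3 shear: y ← y − 1/2·z: (112/25, -4, -59/25) → (112/25, -141/50, -59/25)
T4 reflect across x = 0: (112/25, -141/50, -59/25) → (-112/25, -141/50, -59/25)
T5 rotate right-handed about the y-axis with cos θ = 12/13, sin θ = 5/13: (-112/25, -141/50, -59/25) → (-1639/325, -141/50, -148/325)
T6 reflect across y = 0: (-1639/325, -141/50, -148/325) → (-1639/325, 141/50, -148/325)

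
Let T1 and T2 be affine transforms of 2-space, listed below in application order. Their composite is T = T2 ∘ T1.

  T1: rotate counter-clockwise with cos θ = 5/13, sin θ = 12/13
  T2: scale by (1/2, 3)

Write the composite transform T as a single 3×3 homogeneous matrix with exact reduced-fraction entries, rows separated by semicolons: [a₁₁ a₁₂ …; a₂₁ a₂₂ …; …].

T = [5/26 -6/13 0; 36/13 15/13 0; 0 0 1]

T1 = [5/13 -12/13 0; 12/13 5/13 0; 0 0 1]
T2·T1 = [5/26 -6/13 0; 36/13 15/13 0; 0 0 1]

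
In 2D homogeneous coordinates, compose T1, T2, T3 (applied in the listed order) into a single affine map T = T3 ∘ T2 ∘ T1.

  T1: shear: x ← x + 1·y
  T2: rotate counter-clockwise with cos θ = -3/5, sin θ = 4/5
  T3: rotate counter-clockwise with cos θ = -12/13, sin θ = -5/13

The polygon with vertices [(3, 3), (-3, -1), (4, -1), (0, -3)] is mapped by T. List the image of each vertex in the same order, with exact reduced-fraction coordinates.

image vertices: (87/13, -6/13), (-257/65, 76/65), (27/13, -31/13), (-267/65, -69/65)

T1 shear: x ← x + 1·y: (3, 3) → (6, 3); (-3, -1) → (-4, -1); (4, -1) → (3, -1); (0, -3) → (-3, -3)
T2 rotate counter-clockwise with cos θ = -3/5, sin θ = 4/5: (6, 3) → (-6, 3); (-4, -1) → (16/5, -13/5); (3, -1) → (-1, 3); (-3, -3) → (21/5, -3/5)
T3 rotate counter-clockwise with cos θ = -12/13, sin θ = -5/13: (-6, 3) → (87/13, -6/13); (16/5, -13/5) → (-257/65, 76/65); (-1, 3) → (27/13, -31/13); (21/5, -3/5) → (-267/65, -69/65)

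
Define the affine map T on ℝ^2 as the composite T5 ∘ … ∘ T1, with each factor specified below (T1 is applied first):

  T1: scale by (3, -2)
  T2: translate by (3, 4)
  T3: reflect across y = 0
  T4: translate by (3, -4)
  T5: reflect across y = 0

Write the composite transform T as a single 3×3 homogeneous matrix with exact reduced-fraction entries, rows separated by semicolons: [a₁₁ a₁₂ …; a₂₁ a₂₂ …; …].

T1 = [3 0 0; 0 -2 0; 0 0 1]
T2·T1 = [3 0 3; 0 -2 4; 0 0 1]
T3·…·T1 = [3 0 3; 0 2 -4; 0 0 1]
T4·…·T1 = [3 0 6; 0 2 -8; 0 0 1]
T5·…·T1 = [3 0 6; 0 -2 8; 0 0 1]

T = [3 0 6; 0 -2 8; 0 0 1]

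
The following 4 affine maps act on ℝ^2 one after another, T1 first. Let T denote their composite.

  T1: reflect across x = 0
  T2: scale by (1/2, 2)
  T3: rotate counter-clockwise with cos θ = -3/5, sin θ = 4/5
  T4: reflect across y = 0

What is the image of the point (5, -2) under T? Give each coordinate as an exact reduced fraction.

T(p) = (47/10, -2/5)

T1 reflect across x = 0: (5, -2) → (-5, -2)
T2 scale by (1/2, 2): (-5, -2) → (-5/2, -4)
T3 rotate counter-clockwise with cos θ = -3/5, sin θ = 4/5: (-5/2, -4) → (47/10, 2/5)
T4 reflect across y = 0: (47/10, 2/5) → (47/10, -2/5)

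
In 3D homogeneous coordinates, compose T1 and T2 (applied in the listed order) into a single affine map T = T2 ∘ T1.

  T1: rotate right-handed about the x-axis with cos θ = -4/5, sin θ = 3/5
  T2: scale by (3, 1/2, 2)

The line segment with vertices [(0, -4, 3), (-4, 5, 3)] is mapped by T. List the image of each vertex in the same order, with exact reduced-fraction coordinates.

image vertices: (0, 7/10, -48/5), (-12, -29/10, 6/5)

T1 rotate right-handed about the x-axis with cos θ = -4/5, sin θ = 3/5: (0, -4, 3) → (0, 7/5, -24/5); (-4, 5, 3) → (-4, -29/5, 3/5)
T2 scale by (3, 1/2, 2): (0, 7/5, -24/5) → (0, 7/10, -48/5); (-4, -29/5, 3/5) → (-12, -29/10, 6/5)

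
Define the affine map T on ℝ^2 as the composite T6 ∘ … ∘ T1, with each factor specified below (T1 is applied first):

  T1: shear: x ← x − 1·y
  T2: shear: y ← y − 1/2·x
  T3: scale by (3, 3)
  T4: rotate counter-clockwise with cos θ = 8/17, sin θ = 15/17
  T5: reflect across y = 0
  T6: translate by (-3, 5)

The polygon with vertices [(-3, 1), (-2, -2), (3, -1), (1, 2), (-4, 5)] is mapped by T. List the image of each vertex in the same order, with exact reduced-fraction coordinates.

image vertices: (-282/17, 193/17), (39/17, 133/17), (180/17, -23/17), (-375/34, 70/17), (-1389/34, 262/17)

T1 shear: x ← x − 1·y: (-3, 1) → (-4, 1); (-2, -2) → (0, -2); (3, -1) → (4, -1); (1, 2) → (-1, 2); (-4, 5) → (-9, 5)
T2 shear: y ← y − 1/2·x: (-4, 1) → (-4, 3); (0, -2) → (0, -2); (4, -1) → (4, -3); (-1, 2) → (-1, 5/2); (-9, 5) → (-9, 19/2)
T3 scale by (3, 3): (-4, 3) → (-12, 9); (0, -2) → (0, -6); (4, -3) → (12, -9); (-1, 5/2) → (-3, 15/2); (-9, 19/2) → (-27, 57/2)
T4 rotate counter-clockwise with cos θ = 8/17, sin θ = 15/17: (-12, 9) → (-231/17, -108/17); (0, -6) → (90/17, -48/17); (12, -9) → (231/17, 108/17); (-3, 15/2) → (-273/34, 15/17); (-27, 57/2) → (-1287/34, -177/17)
T5 reflect across y = 0: (-231/17, -108/17) → (-231/17, 108/17); (90/17, -48/17) → (90/17, 48/17); (231/17, 108/17) → (231/17, -108/17); (-273/34, 15/17) → (-273/34, -15/17); (-1287/34, -177/17) → (-1287/34, 177/17)
T6 translate by (-3, 5): (-231/17, 108/17) → (-282/17, 193/17); (90/17, 48/17) → (39/17, 133/17); (231/17, -108/17) → (180/17, -23/17); (-273/34, -15/17) → (-375/34, 70/17); (-1287/34, 177/17) → (-1389/34, 262/17)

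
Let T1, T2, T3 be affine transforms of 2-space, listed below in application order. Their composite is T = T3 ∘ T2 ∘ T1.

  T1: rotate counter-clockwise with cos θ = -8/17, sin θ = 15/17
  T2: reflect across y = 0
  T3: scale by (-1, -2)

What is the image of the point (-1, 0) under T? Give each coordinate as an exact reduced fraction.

T(p) = (-8/17, -30/17)

T1 rotate counter-clockwise with cos θ = -8/17, sin θ = 15/17: (-1, 0) → (8/17, -15/17)
T2 reflect across y = 0: (8/17, -15/17) → (8/17, 15/17)
T3 scale by (-1, -2): (8/17, 15/17) → (-8/17, -30/17)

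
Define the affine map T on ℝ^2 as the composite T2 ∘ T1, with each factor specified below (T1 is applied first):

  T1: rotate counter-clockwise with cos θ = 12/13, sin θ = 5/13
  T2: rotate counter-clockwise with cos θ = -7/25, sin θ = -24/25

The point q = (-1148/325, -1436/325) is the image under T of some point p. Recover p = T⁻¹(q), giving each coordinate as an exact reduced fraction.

T1 = [12/13 -5/13 0; 5/13 12/13 0; 0 0 1]
T2·T1 = [36/325 323/325 0; -323/325 36/325 0; 0 0 1]
det M = 1; M⁻¹ = [36/325 -323/325 0; 323/325 36/325 0; 0 0 1]
M⁻¹ · (-1148/325, -1436/325)ᵀ = (4, -4)ᵀ

p = (4, -4)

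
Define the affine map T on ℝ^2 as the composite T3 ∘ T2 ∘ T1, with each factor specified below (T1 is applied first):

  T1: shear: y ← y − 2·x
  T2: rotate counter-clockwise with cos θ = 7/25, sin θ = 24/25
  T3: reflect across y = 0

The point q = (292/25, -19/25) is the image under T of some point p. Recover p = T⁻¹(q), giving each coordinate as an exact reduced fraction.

p = (4, -3)

T1 = [1 0 0; -2 1 0; 0 0 1]
T2·T1 = [11/5 -24/25 0; 2/5 7/25 0; 0 0 1]
T3·…·T1 = [11/5 -24/25 0; -2/5 -7/25 0; 0 0 1]
det M = -1; M⁻¹ = [7/25 -24/25 0; -2/5 -11/5 0; 0 0 1]
M⁻¹ · (292/25, -19/25)ᵀ = (4, -3)ᵀ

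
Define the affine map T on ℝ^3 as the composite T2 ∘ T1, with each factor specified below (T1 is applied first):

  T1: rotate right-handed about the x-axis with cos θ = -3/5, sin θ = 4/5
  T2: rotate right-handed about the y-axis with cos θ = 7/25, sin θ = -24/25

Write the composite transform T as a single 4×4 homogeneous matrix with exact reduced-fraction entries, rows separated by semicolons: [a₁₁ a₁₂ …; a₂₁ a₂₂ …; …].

T1 = [1 0 0 0; 0 -3/5 -4/5 0; 0 4/5 -3/5 0; 0 0 0 1]
T2·T1 = [7/25 -96/125 72/125 0; 0 -3/5 -4/5 0; 24/25 28/125 -21/125 0; 0 0 0 1]

T = [7/25 -96/125 72/125 0; 0 -3/5 -4/5 0; 24/25 28/125 -21/125 0; 0 0 0 1]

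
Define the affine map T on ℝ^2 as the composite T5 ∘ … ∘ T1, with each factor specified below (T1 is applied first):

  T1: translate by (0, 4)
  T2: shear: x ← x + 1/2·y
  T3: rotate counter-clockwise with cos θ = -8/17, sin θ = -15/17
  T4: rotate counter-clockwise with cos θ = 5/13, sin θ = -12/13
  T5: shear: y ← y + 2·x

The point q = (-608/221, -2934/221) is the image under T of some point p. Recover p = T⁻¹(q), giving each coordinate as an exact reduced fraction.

p = (-2, 4)

T1 = [1 0 0; 0 1 4; 0 0 1]
T2·T1 = [1 1/2 2; 0 1 4; 0 0 1]
T3·…·T1 = [-8/17 11/17 44/17; -15/17 -31/34 -62/17; 0 0 1]
T4·…·T1 = [-220/221 -131/221 -524/221; 21/221 -419/442 -838/221; 0 0 1]
T5·…·T1 = [-220/221 -131/221 -524/221; -419/221 -943/442 -1886/221; 0 0 1]
det M = 1; M⁻¹ = [-943/442 131/221 0; 419/221 -220/221 -4; 0 0 1]
M⁻¹ · (-608/221, -2934/221)ᵀ = (-2, 4)ᵀ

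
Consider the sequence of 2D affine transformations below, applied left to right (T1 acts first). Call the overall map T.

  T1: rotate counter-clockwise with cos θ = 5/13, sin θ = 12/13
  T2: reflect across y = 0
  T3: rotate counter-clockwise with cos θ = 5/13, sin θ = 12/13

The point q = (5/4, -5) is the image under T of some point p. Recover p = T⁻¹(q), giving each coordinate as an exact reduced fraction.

T1 = [5/13 -12/13 0; 12/13 5/13 0; 0 0 1]
T2·T1 = [5/13 -12/13 0; -12/13 -5/13 0; 0 0 1]
T3·…·T1 = [1 0 0; 0 -1 0; 0 0 1]
det M = -1; M⁻¹ = [1 0 0; 0 -1 0; 0 0 1]
M⁻¹ · (5/4, -5)ᵀ = (5/4, 5)ᵀ

p = (5/4, 5)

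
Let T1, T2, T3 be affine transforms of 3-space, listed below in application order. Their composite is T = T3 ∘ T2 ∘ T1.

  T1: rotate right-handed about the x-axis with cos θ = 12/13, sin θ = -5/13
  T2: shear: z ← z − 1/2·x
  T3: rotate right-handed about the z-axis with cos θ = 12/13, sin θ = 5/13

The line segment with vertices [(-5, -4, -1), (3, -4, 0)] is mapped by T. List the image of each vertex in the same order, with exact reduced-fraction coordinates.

T1 rotate right-handed about the x-axis with cos θ = 12/13, sin θ = -5/13: (-5, -4, -1) → (-5, -53/13, 8/13); (3, -4, 0) → (3, -48/13, 20/13)
T2 shear: z ← z − 1/2·x: (-5, -53/13, 8/13) → (-5, -53/13, 81/26); (3, -48/13, 20/13) → (3, -48/13, 1/26)
T3 rotate right-handed about the z-axis with cos θ = 12/13, sin θ = 5/13: (-5, -53/13, 81/26) → (-515/169, -961/169, 81/26); (3, -48/13, 1/26) → (708/169, -381/169, 1/26)

image vertices: (-515/169, -961/169, 81/26), (708/169, -381/169, 1/26)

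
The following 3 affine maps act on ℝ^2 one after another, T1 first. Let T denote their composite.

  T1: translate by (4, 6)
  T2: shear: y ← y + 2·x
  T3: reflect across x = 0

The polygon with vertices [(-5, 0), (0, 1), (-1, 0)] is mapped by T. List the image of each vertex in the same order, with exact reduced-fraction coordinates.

image vertices: (1, 4), (-4, 15), (-3, 12)

T1 translate by (4, 6): (-5, 0) → (-1, 6); (0, 1) → (4, 7); (-1, 0) → (3, 6)
T2 shear: y ← y + 2·x: (-1, 6) → (-1, 4); (4, 7) → (4, 15); (3, 6) → (3, 12)
T3 reflect across x = 0: (-1, 4) → (1, 4); (4, 15) → (-4, 15); (3, 12) → (-3, 12)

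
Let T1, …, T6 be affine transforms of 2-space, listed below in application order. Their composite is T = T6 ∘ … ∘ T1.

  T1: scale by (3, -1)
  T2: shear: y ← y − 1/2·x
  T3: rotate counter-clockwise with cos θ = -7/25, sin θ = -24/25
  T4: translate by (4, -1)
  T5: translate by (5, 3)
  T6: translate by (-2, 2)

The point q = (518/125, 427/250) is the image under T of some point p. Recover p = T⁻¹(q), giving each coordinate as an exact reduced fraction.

T1 = [3 0 0; 0 -1 0; 0 0 1]
T2·T1 = [3 0 0; -3/2 -1 0; 0 0 1]
T3·…·T1 = [-57/25 -24/25 0; -123/50 7/25 0; 0 0 1]
T4·…·T1 = [-57/25 -24/25 4; -123/50 7/25 -1; 0 0 1]
T5·…·T1 = [-57/25 -24/25 9; -123/50 7/25 2; 0 0 1]
T6·…·T1 = [-57/25 -24/25 7; -123/50 7/25 4; 0 0 1]
det M = -3; M⁻¹ = [-7/75 -8/25 29/15; -41/50 19/25 27/10; 0 0 1]
M⁻¹ · (518/125, 427/250)ᵀ = (1, 3/5)ᵀ

p = (1, 3/5)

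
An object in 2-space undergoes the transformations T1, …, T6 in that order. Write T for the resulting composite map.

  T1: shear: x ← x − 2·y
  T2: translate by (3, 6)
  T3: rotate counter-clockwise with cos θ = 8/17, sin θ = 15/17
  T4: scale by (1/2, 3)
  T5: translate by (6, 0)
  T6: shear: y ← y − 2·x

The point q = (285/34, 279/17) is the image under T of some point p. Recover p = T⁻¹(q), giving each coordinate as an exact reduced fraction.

p = (-1, -5)

T1 = [1 -2 0; 0 1 0; 0 0 1]
T2·T1 = [1 -2 3; 0 1 6; 0 0 1]
T3·…·T1 = [8/17 -31/17 -66/17; 15/17 -22/17 93/17; 0 0 1]
T4·…·T1 = [4/17 -31/34 -33/17; 45/17 -66/17 279/17; 0 0 1]
T5·…·T1 = [4/17 -31/34 69/17; 45/17 -66/17 279/17; 0 0 1]
T6·…·T1 = [4/17 -31/34 69/17; 37/17 -35/17 141/17; 0 0 1]
det M = 3/2; M⁻¹ = [-70/51 31/51 9/17; -74/51 8/51 78/17; 0 0 1]
M⁻¹ · (285/34, 279/17)ᵀ = (-1, -5)ᵀ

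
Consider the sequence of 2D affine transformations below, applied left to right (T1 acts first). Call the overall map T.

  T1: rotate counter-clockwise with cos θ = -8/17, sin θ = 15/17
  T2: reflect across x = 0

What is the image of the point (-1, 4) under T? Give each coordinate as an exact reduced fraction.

T1 rotate counter-clockwise with cos θ = -8/17, sin θ = 15/17: (-1, 4) → (-52/17, -47/17)
T2 reflect across x = 0: (-52/17, -47/17) → (52/17, -47/17)

T(p) = (52/17, -47/17)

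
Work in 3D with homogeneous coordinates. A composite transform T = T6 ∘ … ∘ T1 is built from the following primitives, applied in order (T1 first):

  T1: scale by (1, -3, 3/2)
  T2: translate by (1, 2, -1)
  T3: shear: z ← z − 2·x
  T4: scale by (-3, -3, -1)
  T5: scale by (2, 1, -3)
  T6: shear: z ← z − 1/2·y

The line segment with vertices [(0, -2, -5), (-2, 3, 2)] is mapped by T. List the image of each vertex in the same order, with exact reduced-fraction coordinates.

T1 scale by (1, -3, 3/2): (0, -2, -5) → (0, 6, -15/2); (-2, 3, 2) → (-2, -9, 3)
T2 translate by (1, 2, -1): (0, 6, -15/2) → (1, 8, -17/2); (-2, -9, 3) → (-1, -7, 2)
T3 shear: z ← z − 2·x: (1, 8, -17/2) → (1, 8, -21/2); (-1, -7, 2) → (-1, -7, 4)
T4 scale by (-3, -3, -1): (1, 8, -21/2) → (-3, -24, 21/2); (-1, -7, 4) → (3, 21, -4)
T5 scale by (2, 1, -3): (-3, -24, 21/2) → (-6, -24, -63/2); (3, 21, -4) → (6, 21, 12)
T6 shear: z ← z − 1/2·y: (-6, -24, -63/2) → (-6, -24, -39/2); (6, 21, 12) → (6, 21, 3/2)

image vertices: (-6, -24, -39/2), (6, 21, 3/2)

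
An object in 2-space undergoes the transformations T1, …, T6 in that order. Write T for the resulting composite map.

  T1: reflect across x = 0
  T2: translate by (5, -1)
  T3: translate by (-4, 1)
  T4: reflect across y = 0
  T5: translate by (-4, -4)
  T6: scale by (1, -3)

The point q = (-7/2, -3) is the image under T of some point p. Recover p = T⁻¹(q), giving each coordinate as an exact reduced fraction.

p = (1/2, -5)

T1 = [-1 0 0; 0 1 0; 0 0 1]
T2·T1 = [-1 0 5; 0 1 -1; 0 0 1]
T3·…·T1 = [-1 0 1; 0 1 0; 0 0 1]
T4·…·T1 = [-1 0 1; 0 -1 0; 0 0 1]
T5·…·T1 = [-1 0 -3; 0 -1 -4; 0 0 1]
T6·…·T1 = [-1 0 -3; 0 3 12; 0 0 1]
det M = -3; M⁻¹ = [-1 0 -3; 0 1/3 -4; 0 0 1]
M⁻¹ · (-7/2, -3)ᵀ = (1/2, -5)ᵀ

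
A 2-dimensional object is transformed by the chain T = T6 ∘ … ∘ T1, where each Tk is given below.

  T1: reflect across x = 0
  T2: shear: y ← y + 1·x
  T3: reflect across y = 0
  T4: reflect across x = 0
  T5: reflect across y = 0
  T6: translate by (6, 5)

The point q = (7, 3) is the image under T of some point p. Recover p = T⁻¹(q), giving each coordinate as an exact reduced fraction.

p = (1, -1)

T1 = [-1 0 0; 0 1 0; 0 0 1]
T2·T1 = [-1 0 0; -1 1 0; 0 0 1]
T3·…·T1 = [-1 0 0; 1 -1 0; 0 0 1]
T4·…·T1 = [1 0 0; 1 -1 0; 0 0 1]
T5·…·T1 = [1 0 0; -1 1 0; 0 0 1]
T6·…·T1 = [1 0 6; -1 1 5; 0 0 1]
det M = 1; M⁻¹ = [1 0 -6; 1 1 -11; 0 0 1]
M⁻¹ · (7, 3)ᵀ = (1, -1)ᵀ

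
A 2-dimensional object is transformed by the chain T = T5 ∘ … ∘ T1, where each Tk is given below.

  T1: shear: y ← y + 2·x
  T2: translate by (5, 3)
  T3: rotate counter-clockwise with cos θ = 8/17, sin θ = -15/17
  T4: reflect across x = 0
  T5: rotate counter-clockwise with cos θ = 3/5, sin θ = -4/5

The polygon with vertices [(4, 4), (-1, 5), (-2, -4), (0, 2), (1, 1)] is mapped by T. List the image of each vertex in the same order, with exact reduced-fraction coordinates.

image vertices: (-951/85, 1143/85), (-414/85, 452/85), (-11/5, -27/5), (-97/17, 71/17), (-582/85, 426/85)

T1 shear: y ← y + 2·x: (4, 4) → (4, 12); (-1, 5) → (-1, 3); (-2, -4) → (-2, -8); (0, 2) → (0, 2); (1, 1) → (1, 3)
T2 translate by (5, 3): (4, 12) → (9, 15); (-1, 3) → (4, 6); (-2, -8) → (3, -5); (0, 2) → (5, 5); (1, 3) → (6, 6)
T3 rotate counter-clockwise with cos θ = 8/17, sin θ = -15/17: (9, 15) → (297/17, -15/17); (4, 6) → (122/17, -12/17); (3, -5) → (-3, -5); (5, 5) → (115/17, -35/17); (6, 6) → (138/17, -42/17)
T4 reflect across x = 0: (297/17, -15/17) → (-297/17, -15/17); (122/17, -12/17) → (-122/17, -12/17); (-3, -5) → (3, -5); (115/17, -35/17) → (-115/17, -35/17); (138/17, -42/17) → (-138/17, -42/17)
T5 rotate counter-clockwise with cos θ = 3/5, sin θ = -4/5: (-297/17, -15/17) → (-951/85, 1143/85); (-122/17, -12/17) → (-414/85, 452/85); (3, -5) → (-11/5, -27/5); (-115/17, -35/17) → (-97/17, 71/17); (-138/17, -42/17) → (-582/85, 426/85)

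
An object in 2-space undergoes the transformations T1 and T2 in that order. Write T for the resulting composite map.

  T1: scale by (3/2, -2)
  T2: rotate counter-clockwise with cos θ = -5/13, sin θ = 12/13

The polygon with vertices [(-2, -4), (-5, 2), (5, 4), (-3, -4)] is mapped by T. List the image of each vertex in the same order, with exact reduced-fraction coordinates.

T1 scale by (3/2, -2): (-2, -4) → (-3, 8); (-5, 2) → (-15/2, -4); (5, 4) → (15/2, -8); (-3, -4) → (-9/2, 8)
T2 rotate counter-clockwise with cos θ = -5/13, sin θ = 12/13: (-3, 8) → (-81/13, -76/13); (-15/2, -4) → (171/26, -70/13); (15/2, -8) → (9/2, 10); (-9/2, 8) → (-147/26, -94/13)

image vertices: (-81/13, -76/13), (171/26, -70/13), (9/2, 10), (-147/26, -94/13)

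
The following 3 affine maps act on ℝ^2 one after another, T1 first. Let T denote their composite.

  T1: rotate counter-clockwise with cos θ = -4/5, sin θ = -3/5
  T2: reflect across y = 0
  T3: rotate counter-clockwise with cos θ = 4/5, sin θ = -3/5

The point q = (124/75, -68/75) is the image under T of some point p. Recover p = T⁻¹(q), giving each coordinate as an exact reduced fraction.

p = (-4/3, 4/3)

T1 = [-4/5 3/5 0; -3/5 -4/5 0; 0 0 1]
T2·T1 = [-4/5 3/5 0; 3/5 4/5 0; 0 0 1]
T3·…·T1 = [-7/25 24/25 0; 24/25 7/25 0; 0 0 1]
det M = -1; M⁻¹ = [-7/25 24/25 0; 24/25 7/25 0; 0 0 1]
M⁻¹ · (124/75, -68/75)ᵀ = (-4/3, 4/3)ᵀ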